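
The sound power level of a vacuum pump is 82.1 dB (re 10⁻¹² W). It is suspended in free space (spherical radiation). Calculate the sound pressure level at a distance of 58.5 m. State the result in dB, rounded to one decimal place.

Free-field spherical radiation: L_p = L_w − 10·log₁₀(4π·r²), r = 58.5 m.
4π·r² = 4.301e+04 m², 10·log₁₀ of that is 46.335 dB.
L_p = 82.1 − 46.335 = 35.76 dB.

35.8 dB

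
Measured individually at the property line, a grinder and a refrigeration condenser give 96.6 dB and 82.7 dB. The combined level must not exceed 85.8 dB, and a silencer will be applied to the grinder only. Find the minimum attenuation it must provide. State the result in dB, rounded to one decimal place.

13.7 dB

Fixed contribution from the other source: Σ 10^(L/10) = 10^(82.7/10) = 1.862e+08 (82.70 dB).
The limit corresponds to 10^(85.8/10) = 3.802e+08; subtracting the fixed part leaves 1.940e+08 for the grinder, i.e. 82.88 dB.
Required insertion loss = 96.6 − 82.88 = 13.72 dB.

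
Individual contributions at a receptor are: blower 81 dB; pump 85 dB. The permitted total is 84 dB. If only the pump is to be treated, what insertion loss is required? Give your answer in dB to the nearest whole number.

Fixed contribution from the other source: Σ 10^(L/10) = 10^(81/10) = 1.259e+08 (81.00 dB).
To meet 84 dB overall, the treated pump may contribute at most 10^(84/10) − 1.259e+08 = 1.253e+08, i.e. 80.98 dB.
Required insertion loss = 85 − 80.98 = 4.02 dB.

4 dB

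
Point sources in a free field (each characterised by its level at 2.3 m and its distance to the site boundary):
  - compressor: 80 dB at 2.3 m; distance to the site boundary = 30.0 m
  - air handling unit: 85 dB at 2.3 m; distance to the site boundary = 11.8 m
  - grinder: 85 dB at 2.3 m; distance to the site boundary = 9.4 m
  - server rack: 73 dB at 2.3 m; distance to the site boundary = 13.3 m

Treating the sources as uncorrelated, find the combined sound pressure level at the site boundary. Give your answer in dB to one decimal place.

75.1 dB

Apply inverse-square spreading to bring every level to the receiver, then sum 10^(L/10).
compressor: 80 − 20·log₁₀(30.0/2.3) = 80 − 22.31 = 57.69 dB.
air handling unit: 85 − 20·log₁₀(11.8/2.3) = 85 − 14.20 = 70.80 dB.
grinder: 85 − 20·log₁₀(9.4/2.3) = 85 − 12.23 = 72.77 dB.
server rack: 73 − 20·log₁₀(13.3/2.3) = 73 − 15.24 = 57.76 dB.
Σ 10^(L/10) = 3.213e+07 → L_total = 10·log₁₀(3.213e+07) = 75.07 dB.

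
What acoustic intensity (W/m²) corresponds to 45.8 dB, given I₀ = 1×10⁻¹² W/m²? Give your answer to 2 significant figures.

3.8e-08 W/m²

I/I₀ = 10^(45.8/10) = 3.802e+04, so I = 3.802e+04 × 10⁻¹² W/m².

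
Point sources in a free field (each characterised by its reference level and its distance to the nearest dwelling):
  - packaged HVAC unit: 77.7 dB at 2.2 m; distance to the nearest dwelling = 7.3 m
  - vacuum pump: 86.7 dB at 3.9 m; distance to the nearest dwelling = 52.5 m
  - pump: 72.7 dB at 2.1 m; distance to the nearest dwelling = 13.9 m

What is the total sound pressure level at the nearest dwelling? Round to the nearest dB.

First find each source's level at the receiver (point-source: −20·log₁₀(r/r_ref)), then combine on an intensity basis.
packaged HVAC unit: 77.7 − 20·log₁₀(7.3/2.2) = 77.7 − 10.42 = 67.28 dB.
vacuum pump: 86.7 − 20·log₁₀(52.5/3.9) = 86.7 − 22.58 = 64.12 dB.
pump: 72.7 − 20·log₁₀(13.9/2.1) = 72.7 − 16.42 = 56.28 dB.
Σ 10^(L/10) = 8.354e+06 → L_total = 10·log₁₀(8.354e+06) = 69.22 dB.

69 dB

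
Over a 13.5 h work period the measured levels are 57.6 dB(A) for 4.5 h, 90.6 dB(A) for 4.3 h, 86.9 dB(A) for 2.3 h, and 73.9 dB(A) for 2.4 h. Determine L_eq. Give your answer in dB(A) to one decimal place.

L_eq = 10·log₁₀[(1/T)·Σ tᵢ·10^(Lᵢ/10)] with T = 13.5 h.
Σ tᵢ·10^(Lᵢ/10) = 4.5·10^(57.6/10) + 4.3·10^(90.6/10) + 2.3·10^(86.9/10) + 2.4·10^(73.9/10) = 6.125e+09.
L_eq = 10·log₁₀(6.125e+09/13.5) = 86.57 dB(A).

86.6 dB(A)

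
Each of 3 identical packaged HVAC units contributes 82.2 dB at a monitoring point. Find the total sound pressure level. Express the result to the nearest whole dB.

L_total = L₁ + 10·log₁₀ N for N identical incoherent sources.
L_total = 82.2 + 10·log₁₀(3) = 82.2 + 4.771 = 86.97 dB.

87 dB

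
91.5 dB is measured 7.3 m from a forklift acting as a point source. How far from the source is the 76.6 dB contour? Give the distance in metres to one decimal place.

Point-source spreading drops the level by 20·log₁₀(r₂/r₁); inverting, r₂/r₁ = 10^(ΔL/20).
r₂ = 7.3·10^((91.5−76.6)/20) = 7.3·10^(14.9/20) = 40.58 m.

40.6 m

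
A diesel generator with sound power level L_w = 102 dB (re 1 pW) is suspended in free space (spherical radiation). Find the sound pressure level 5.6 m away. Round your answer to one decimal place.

76.0 dB

Free-field spherical radiation: L_p = L_w − 10·log₁₀(4π·r²), r = 5.6 m.
4π·r² = 394.1 m², 10·log₁₀ of that is 25.956 dB.
L_p = 102 − 25.956 = 76.04 dB.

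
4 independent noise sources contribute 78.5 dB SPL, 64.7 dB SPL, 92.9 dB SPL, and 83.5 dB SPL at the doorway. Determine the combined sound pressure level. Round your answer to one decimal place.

Incoherent sources combine by intensity addition: L_total = 10·log₁₀(Σ 10^(L_i/10)).
Σ 10^(L/10) = 10^(78.5/10) + 10^(64.7/10) + 10^(92.9/10) + 10^(83.5/10) = 2.247e+09.
L_total = 10·log₁₀(2.247e+09) = 93.52 dB SPL.

93.5 dB SPL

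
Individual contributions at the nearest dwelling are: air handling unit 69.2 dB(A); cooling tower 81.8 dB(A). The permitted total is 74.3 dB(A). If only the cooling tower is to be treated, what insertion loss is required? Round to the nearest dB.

Fixed contribution from the other source: Σ 10^(L/10) = 10^(69.2/10) = 8.318e+06 (69.20 dB(A)).
The limit corresponds to 10^(74.3/10) = 2.692e+07; subtracting the fixed part leaves 1.860e+07 for the cooling tower, i.e. 72.69 dB(A).
Required insertion loss = 81.8 − 72.69 = 9.11 dB.

9 dB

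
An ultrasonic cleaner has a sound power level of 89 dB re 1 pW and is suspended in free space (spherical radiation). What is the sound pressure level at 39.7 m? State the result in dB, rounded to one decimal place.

46.0 dB

Free-field spherical radiation: L_p = L_w − 10·log₁₀(4π·r²), r = 39.7 m.
4π·r² = 1.981e+04 m², 10·log₁₀ of that is 42.968 dB.
L_p = 89 − 42.968 = 46.03 dB.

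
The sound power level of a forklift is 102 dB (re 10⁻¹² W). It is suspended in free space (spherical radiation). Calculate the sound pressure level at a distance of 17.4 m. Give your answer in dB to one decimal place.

Free-field spherical radiation: L_p = L_w − 10·log₁₀(4π·r²), r = 17.4 m.
4π·r² = 3805 m², 10·log₁₀ of that is 35.803 dB.
L_p = 102 − 35.803 = 66.20 dB.

66.2 dB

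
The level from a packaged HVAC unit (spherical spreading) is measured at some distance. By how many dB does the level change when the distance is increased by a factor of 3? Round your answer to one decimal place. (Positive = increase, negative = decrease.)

A point source loses 6 dB per doubling of distance; generally ΔL = −20·log₁₀(r₂/r₁).
ΔL = −20·log₁₀(3) = -9.54 dB.

-9.5 dB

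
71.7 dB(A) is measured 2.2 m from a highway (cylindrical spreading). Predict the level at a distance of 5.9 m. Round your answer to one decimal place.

Line-source attenuation: ΔL = 10·log₁₀(r₂/r₁) = 10·log₁₀(5.9/2.2) = 4.284 dB.
L₂ = 71.7 − 10·log₁₀(5.9/2.2) = 71.7 − 4.284 = 67.42 dB(A).

67.4 dB(A)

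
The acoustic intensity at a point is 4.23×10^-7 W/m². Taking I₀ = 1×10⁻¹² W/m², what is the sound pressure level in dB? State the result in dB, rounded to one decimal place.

I/I₀ = 4.23×10^-7/10⁻¹² = 4.23×10^5, and L = 10·log₁₀(I/I₀).
L = 10·(0.6263 + 5) = 56.26 dB.

56.3 dB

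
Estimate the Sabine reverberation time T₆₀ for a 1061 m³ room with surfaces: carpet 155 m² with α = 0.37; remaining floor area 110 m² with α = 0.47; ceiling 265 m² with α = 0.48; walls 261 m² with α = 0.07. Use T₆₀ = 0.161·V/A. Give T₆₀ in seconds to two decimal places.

Summing Sᵢαᵢ: 155·0.37 + 110·0.47 + 265·0.48 + 261·0.07 = 254.52 m².
T₆₀ = 0.161·V/A = 0.161·1061/254.52 = 0.671 s.

0.67 s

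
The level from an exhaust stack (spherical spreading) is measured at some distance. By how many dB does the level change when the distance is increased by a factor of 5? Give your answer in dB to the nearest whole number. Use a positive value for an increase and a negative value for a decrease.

With spherical spreading the level changes by −20·log₁₀(r₂/r₁).
ΔL = −20·log₁₀(5) = -13.98 dB.

-14 dB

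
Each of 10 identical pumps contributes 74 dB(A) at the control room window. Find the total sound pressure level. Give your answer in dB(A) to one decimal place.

84.0 dB(A)

N identical incoherent sources raise the level by 10·log₁₀ N.
L_total = 74 + 10·log₁₀(10) = 74 + 10.000 = 84.00 dB(A).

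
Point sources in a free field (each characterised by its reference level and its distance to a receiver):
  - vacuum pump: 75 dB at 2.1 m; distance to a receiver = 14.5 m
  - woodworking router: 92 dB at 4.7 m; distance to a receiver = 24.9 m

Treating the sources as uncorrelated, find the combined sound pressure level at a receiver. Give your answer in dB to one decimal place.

First find each source's level at the receiver (point-source: −20·log₁₀(r/r_ref)), then combine on an intensity basis.
vacuum pump: 75 − 20·log₁₀(14.5/2.1) = 75 − 16.78 = 58.22 dB.
woodworking router: 92 − 20·log₁₀(24.9/4.7) = 92 − 14.48 = 77.52 dB.
Σ 10^(L/10) = 5.713e+07 → L_total = 10·log₁₀(5.713e+07) = 77.57 dB.

77.6 dB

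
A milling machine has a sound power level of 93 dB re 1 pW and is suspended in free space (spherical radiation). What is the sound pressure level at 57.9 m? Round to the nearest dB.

47 dB

L_p = L_w − 10·log₁₀(4π·r²) with r = 57.9 m.
4π·r² = 4.213e+04 m², 10·log₁₀ of that is 46.246 dB.
L_p = 93 − 46.246 = 46.75 dB.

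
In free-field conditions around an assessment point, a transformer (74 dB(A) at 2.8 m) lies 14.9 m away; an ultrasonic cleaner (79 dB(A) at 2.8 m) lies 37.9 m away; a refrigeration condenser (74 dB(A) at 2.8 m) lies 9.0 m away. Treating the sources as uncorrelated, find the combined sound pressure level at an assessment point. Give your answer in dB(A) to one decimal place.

65.7 dB(A)

Propagate each source to the receiver with L = L_ref − 20·log₁₀(r/r_ref), then add intensities.
transformer: 74 − 20·log₁₀(14.9/2.8) = 74 − 14.52 = 59.48 dB(A).
ultrasonic cleaner: 79 − 20·log₁₀(37.9/2.8) = 79 − 22.63 = 56.37 dB(A).
refrigeration condenser: 74 − 20·log₁₀(9.0/2.8) = 74 − 10.14 = 63.86 dB(A).
Σ 10^(L/10) = 3.752e+06 → L_total = 10·log₁₀(3.752e+06) = 65.74 dB(A).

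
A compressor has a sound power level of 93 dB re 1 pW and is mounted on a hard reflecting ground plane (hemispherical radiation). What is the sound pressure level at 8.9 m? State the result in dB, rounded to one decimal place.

Free-field hemispherical radiation: L_p = L_w − 10·log₁₀(2π·r²), r = 8.9 m.
2π·r² = 497.7 m², 10·log₁₀ of that is 26.970 dB.
L_p = 93 − 26.970 = 66.03 dB.

66.0 dB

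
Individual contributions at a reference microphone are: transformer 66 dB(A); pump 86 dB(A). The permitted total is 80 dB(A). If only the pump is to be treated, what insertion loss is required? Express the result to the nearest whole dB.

Fixed contribution from the other source: Σ 10^(L/10) = 10^(66/10) = 3.981e+06 (66.00 dB(A)).
The limit corresponds to 10^(80/10) = 1.000e+08; subtracting the fixed part leaves 9.602e+07 for the pump, i.e. 79.82 dB(A).
Required insertion loss = 86 − 79.82 = 6.18 dB.

6 dB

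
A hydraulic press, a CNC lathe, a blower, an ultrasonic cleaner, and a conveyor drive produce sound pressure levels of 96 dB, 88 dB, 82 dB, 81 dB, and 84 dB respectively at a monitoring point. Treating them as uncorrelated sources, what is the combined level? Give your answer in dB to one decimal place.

97.1 dB

For uncorrelated sources the intensities add, so convert each level to linear form, sum, and take 10·log₁₀ of the total.
Σ 10^(L/10) = 10^(96/10) + 10^(88/10) + 10^(82/10) + 10^(81/10) + 10^(84/10) = 5.148e+09.
L_total = 10·log₁₀(5.148e+09) = 97.12 dB.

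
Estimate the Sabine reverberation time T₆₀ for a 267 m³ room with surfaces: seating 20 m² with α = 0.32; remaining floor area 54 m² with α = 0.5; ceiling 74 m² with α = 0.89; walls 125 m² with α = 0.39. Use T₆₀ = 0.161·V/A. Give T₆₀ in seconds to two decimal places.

0.29 s

A = Σ Sᵢαᵢ = 20·0.32 + 54·0.5 + 74·0.89 + 125·0.39 = 148.01 m².
T₆₀ = 0.161 × 267 / 148.01 = 0.290 s.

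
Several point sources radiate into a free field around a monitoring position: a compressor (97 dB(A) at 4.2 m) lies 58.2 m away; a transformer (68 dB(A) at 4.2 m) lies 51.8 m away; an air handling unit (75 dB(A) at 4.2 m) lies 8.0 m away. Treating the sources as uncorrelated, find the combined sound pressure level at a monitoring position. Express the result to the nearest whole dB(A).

Apply inverse-square spreading to bring every level to the receiver, then sum 10^(L/10).
compressor: 97 − 20·log₁₀(58.2/4.2) = 97 − 22.83 = 74.17 dB(A).
transformer: 68 − 20·log₁₀(51.8/4.2) = 68 − 21.82 = 46.18 dB(A).
air handling unit: 75 − 20·log₁₀(8.0/4.2) = 75 − 5.60 = 69.40 dB(A).
Σ 10^(L/10) = 3.486e+07 → L_total = 10·log₁₀(3.486e+07) = 75.42 dB(A).

75 dB(A)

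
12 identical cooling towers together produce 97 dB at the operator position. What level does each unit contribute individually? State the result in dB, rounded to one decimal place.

86.2 dB

For N identical incoherent sources L_total = L₁ + 10·log₁₀ N, so L₁ = 97 − 10·log₁₀(12) = 97 − 10.792.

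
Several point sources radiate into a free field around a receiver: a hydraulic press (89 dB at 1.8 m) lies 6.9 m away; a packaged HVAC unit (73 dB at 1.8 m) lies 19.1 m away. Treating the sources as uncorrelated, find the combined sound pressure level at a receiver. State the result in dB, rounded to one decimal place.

First find each source's level at the receiver (point-source: −20·log₁₀(r/r_ref)), then combine on an intensity basis.
hydraulic press: 89 − 20·log₁₀(6.9/1.8) = 89 − 11.67 = 77.33 dB.
packaged HVAC unit: 73 − 20·log₁₀(19.1/1.8) = 73 − 20.52 = 52.48 dB.
Σ 10^(L/10) = 5.423e+07 → L_total = 10·log₁₀(5.423e+07) = 77.34 dB.

77.3 dB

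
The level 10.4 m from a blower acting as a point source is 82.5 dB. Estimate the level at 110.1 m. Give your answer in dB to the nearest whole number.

62 dB

Spherical spreading from a point source gives a 20·log₁₀(r₂/r₁) drop.
L₂ = 82.5 − 20·log₁₀(110.1/10.4) = 82.5 − 20.495 = 62.00 dB.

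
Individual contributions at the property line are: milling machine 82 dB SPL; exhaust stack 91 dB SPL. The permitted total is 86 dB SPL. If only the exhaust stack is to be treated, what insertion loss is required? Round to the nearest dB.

The untreated sources together contribute 10^(82/10) = 1.585e+08, i.e. 82.00 dB SPL.
The limit corresponds to 10^(86/10) = 3.981e+08; subtracting the fixed part leaves 2.396e+08 for the exhaust stack, i.e. 83.80 dB SPL.
Required insertion loss = 91 − 83.80 = 7.20 dB.

7 dB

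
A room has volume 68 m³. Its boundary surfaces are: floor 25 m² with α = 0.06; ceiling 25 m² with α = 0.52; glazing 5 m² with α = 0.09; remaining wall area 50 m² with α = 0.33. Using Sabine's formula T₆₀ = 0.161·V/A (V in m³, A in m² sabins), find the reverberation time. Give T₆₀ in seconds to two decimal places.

0.35 s

A = Σ Sᵢαᵢ = 25·0.06 + 25·0.52 + 5·0.09 + 50·0.33 = 31.45 m².
T₆₀ = 0.161 × 68 / 31.45 = 0.348 s.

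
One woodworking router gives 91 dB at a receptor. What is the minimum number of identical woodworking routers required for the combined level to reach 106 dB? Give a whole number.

N identical sources give L₁ + 10·log₁₀ N, so require 10·log₁₀ N ≥ 106 − 91 = 15.0 dB.
N ≥ 10^(15.0/10) = 31.623, so N = 32.

32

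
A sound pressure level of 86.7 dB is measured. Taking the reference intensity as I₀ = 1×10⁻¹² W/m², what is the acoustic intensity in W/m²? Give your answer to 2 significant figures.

0.00047 W/m²

I = I₀·10^(L/10) = 10⁻¹² × 10^(86.7/10) = 10^(-3.330).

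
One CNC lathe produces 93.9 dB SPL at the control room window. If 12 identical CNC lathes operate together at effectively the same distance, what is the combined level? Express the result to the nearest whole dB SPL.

With 12 equal, uncorrelated contributions the intensity is 12× that of one unit, giving a rise of 10·log₁₀ 12.
L_total = 93.9 + 10·log₁₀(12) = 93.9 + 10.792 = 104.69 dB SPL.

105 dB SPL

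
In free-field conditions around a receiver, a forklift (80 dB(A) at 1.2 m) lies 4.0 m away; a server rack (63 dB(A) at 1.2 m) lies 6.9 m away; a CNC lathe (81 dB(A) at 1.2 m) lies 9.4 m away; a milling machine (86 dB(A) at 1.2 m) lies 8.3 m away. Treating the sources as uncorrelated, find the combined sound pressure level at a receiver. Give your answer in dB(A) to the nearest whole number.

73 dB(A)

Propagate each source to the receiver with L = L_ref − 20·log₁₀(r/r_ref), then add intensities.
forklift: 80 − 20·log₁₀(4.0/1.2) = 80 − 10.46 = 69.54 dB(A).
server rack: 63 − 20·log₁₀(6.9/1.2) = 63 − 15.19 = 47.81 dB(A).
CNC lathe: 81 − 20·log₁₀(9.4/1.2) = 81 − 17.88 = 63.12 dB(A).
milling machine: 86 − 20·log₁₀(8.3/1.2) = 86 − 16.80 = 69.20 dB(A).
Σ 10^(L/10) = 1.943e+07 → L_total = 10·log₁₀(1.943e+07) = 72.89 dB(A).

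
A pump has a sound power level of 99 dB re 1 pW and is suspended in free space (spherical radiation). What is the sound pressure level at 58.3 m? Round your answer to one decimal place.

52.7 dB

L_p = L_w − 10·log₁₀(4π·r²) with r = 58.3 m.
4π·r² = 4.271e+04 m², 10·log₁₀ of that is 46.305 dB.
L_p = 99 − 46.305 = 52.69 dB.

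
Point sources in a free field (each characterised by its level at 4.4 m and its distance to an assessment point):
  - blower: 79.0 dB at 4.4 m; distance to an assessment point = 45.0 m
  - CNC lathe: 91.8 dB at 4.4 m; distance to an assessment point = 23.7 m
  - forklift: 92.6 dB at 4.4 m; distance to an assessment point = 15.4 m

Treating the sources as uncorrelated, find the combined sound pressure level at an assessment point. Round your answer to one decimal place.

Apply inverse-square spreading to bring every level to the receiver, then sum 10^(L/10).
blower: 79.0 − 20·log₁₀(45.0/4.4) = 79.0 − 20.20 = 58.80 dB.
CNC lathe: 91.8 − 20·log₁₀(23.7/4.4) = 91.8 − 14.63 = 77.17 dB.
forklift: 92.6 − 20·log₁₀(15.4/4.4) = 92.6 − 10.88 = 81.72 dB.
Σ 10^(L/10) = 2.015e+08 → L_total = 10·log₁₀(2.015e+08) = 83.04 dB.

83.0 dB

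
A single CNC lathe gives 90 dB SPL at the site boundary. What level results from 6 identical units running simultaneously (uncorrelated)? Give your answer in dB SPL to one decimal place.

N identical incoherent sources raise the level by 10·log₁₀ N.
L_total = 90 + 10·log₁₀(6) = 90 + 7.782 = 97.78 dB SPL.

97.8 dB SPL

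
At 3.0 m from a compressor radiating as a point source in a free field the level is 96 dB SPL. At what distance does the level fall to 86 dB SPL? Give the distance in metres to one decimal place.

9.5 m

For a point source L₁ − L₂ = 20·log₁₀(r₂/r₁), so r₂ = r₁·10^((L₁−L₂)/20).
r₂ = 3.0·10^((96−86)/20) = 3.0·10^(10.0/20) = 9.49 m.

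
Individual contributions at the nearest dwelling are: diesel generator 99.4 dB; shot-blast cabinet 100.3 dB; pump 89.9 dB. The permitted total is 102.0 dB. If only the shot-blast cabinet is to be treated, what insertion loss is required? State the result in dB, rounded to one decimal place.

Everything except the shot-blast cabinet sums to 10^(99.4/10) + 10^(89.9/10) = 9.687e+09 in linear terms, 99.86 dB.
The limit corresponds to 10^(102.0/10) = 1.585e+10; subtracting the fixed part leaves 6.162e+09 for the shot-blast cabinet, i.e. 97.90 dB.
So the shot-blast cabinet must be reduced from 100.3 to 97.90 dB: IL = 2.40 dB.

2.4 dB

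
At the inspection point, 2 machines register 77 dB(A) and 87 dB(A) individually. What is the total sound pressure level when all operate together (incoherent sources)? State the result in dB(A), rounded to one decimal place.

87.4 dB(A)

Incoherent sources combine by intensity addition: L_total = 10·log₁₀(Σ 10^(L_i/10)).
Σ 10^(L/10) = 10^(77/10) + 10^(87/10) = 5.513e+08.
L_total = 10·log₁₀(5.513e+08) = 87.41 dB(A).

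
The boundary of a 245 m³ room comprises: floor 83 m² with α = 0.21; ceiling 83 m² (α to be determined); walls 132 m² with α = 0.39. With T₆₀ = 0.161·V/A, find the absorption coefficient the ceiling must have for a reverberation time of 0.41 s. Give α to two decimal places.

Required total absorption A = 0.161·245/0.41 = 96.21 m².
Absorption from the other surfaces = 83·0.21 + 132·0.39 = 68.91 m², so the ceiling must supply 27.30 m² over 83 m².
α = 27.30/83 = 0.329.

0.33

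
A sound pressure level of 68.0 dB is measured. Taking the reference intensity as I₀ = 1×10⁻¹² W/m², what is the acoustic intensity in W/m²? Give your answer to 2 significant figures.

6.3e-06 W/m²

I/I₀ = 10^(68.0/10) = 6.31e+06, so I = 6.31e+06 × 10⁻¹² W/m².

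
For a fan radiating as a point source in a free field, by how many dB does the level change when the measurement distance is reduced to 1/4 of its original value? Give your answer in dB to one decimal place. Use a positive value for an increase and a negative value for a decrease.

+12.0 dB

A point source loses 6 dB per doubling of distance; generally ΔL = −20·log₁₀(r₂/r₁).
ΔL = −20·log₁₀(0.25) = +12.04 dB.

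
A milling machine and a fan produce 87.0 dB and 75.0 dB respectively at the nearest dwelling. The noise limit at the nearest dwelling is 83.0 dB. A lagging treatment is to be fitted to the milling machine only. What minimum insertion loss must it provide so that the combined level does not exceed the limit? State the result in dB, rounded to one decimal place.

4.7 dB

Everything except the milling machine sums to 10^(75.0/10) = 3.162e+07 in linear terms, 75.00 dB.
The limit corresponds to 10^(83.0/10) = 1.995e+08; subtracting the fixed part leaves 1.679e+08 for the milling machine, i.e. 82.25 dB.
So the milling machine must be reduced from 87.0 to 82.25 dB: IL = 4.75 dB.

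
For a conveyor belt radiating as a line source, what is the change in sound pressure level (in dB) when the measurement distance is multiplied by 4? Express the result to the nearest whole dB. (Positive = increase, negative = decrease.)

-6 dB

A line source loses 3 dB per doubling of distance; generally ΔL = −10·log₁₀(r₂/r₁).
ΔL = −10·log₁₀(4) = -6.02 dB.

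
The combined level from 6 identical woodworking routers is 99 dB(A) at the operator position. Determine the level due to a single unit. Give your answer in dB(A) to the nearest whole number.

For N identical incoherent sources L_total = L₁ + 10·log₁₀ N, so L₁ = 99 − 10·log₁₀(6) = 99 − 7.782.

91 dB(A)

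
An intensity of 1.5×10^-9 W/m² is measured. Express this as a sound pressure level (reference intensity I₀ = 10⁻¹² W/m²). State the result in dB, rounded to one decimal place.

L = 10·log₁₀(I/I₀) = 10·log₁₀(1.5×10^-9/10⁻¹²) = 10·log₁₀(1.5×10^3).
L = 10·(0.1761 + 3) = 31.76 dB.

31.8 dB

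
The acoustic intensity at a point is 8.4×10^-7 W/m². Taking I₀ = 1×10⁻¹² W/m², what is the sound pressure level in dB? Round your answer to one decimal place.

59.2 dB

Dividing by I₀ shifts the exponent by 12: I/I₀ = 8.4×10^5.
L = 10·(0.9243 + 5) = 59.24 dB.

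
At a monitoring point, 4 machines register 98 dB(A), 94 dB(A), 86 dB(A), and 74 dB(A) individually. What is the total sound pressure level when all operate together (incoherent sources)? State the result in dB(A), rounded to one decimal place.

Incoherent sources combine by intensity addition: L_total = 10·log₁₀(Σ 10^(L_i/10)).
Σ 10^(L/10) = 10^(98/10) + 10^(94/10) + 10^(86/10) + 10^(74/10) = 9.245e+09.
L_total = 10·log₁₀(9.245e+09) = 99.66 dB(A).

99.7 dB(A)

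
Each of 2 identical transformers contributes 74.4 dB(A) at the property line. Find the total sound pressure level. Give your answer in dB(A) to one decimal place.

L_total = L₁ + 10·log₁₀ N for N identical incoherent sources.
L_total = 74.4 + 10·log₁₀(2) = 74.4 + 3.010 = 77.41 dB(A).

77.4 dB(A)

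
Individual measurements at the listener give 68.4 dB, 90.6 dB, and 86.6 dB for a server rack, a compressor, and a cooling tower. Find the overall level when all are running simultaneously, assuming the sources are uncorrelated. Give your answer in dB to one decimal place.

92.1 dB

For uncorrelated sources the intensities add, so convert each level to linear form, sum, and take 10·log₁₀ of the total.
Σ 10^(L/10) = 10^(68.4/10) + 10^(90.6/10) + 10^(86.6/10) = 1.612e+09.
L_total = 10·log₁₀(1.612e+09) = 92.07 dB.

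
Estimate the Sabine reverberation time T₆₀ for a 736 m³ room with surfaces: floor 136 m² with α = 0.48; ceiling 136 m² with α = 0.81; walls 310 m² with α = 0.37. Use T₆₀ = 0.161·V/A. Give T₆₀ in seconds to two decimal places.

0.41 s

Summing Sᵢαᵢ: 136·0.48 + 136·0.81 + 310·0.37 = 290.14 m².
T₆₀ = 0.161·V/A = 0.161·736/290.14 = 0.408 s.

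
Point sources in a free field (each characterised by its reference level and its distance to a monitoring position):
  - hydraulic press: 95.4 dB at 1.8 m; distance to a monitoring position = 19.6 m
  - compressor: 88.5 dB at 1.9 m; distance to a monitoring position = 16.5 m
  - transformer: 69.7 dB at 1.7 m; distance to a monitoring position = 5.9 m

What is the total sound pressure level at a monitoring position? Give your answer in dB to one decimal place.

First find each source's level at the receiver (point-source: −20·log₁₀(r/r_ref)), then combine on an intensity basis.
hydraulic press: 95.4 − 20·log₁₀(19.6/1.8) = 95.4 − 20.74 = 74.66 dB.
compressor: 88.5 − 20·log₁₀(16.5/1.9) = 88.5 − 18.77 = 69.73 dB.
transformer: 69.7 − 20·log₁₀(5.9/1.7) = 69.7 − 10.81 = 58.89 dB.
Σ 10^(L/10) = 3.941e+07 → L_total = 10·log₁₀(3.941e+07) = 75.96 dB.

76.0 dB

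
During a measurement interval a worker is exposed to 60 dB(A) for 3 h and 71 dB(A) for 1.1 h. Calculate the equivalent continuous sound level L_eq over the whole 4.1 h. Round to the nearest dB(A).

66 dB(A)

Weight each interval's intensity by its duration and average over T = 4.1 h:
Σ tᵢ·10^(Lᵢ/10) = 3·10^(60/10) + 1.1·10^(71/10) = 1.685e+07.
L_eq = 10·log₁₀(1.685e+07/4.1) = 66.14 dB(A).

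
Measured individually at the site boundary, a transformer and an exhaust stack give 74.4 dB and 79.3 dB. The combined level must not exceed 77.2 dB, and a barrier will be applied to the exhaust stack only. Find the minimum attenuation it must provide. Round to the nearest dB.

5 dB

Fixed contribution from the other source: Σ 10^(L/10) = 10^(74.4/10) = 2.754e+07 (74.40 dB).
To meet 77.2 dB overall, the treated exhaust stack may contribute at most 10^(77.2/10) − 2.754e+07 = 2.494e+07, i.e. 73.97 dB.
So the exhaust stack must be reduced from 79.3 to 73.97 dB: IL = 5.33 dB.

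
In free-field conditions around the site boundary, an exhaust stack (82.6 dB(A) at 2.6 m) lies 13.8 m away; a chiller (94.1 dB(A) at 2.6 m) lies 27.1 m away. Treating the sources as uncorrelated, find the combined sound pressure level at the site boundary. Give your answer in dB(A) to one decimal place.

74.8 dB(A)

Apply inverse-square spreading to bring every level to the receiver, then sum 10^(L/10).
exhaust stack: 82.6 − 20·log₁₀(13.8/2.6) = 82.6 − 14.50 = 68.10 dB(A).
chiller: 94.1 − 20·log₁₀(27.1/2.6) = 94.1 − 20.36 = 73.74 dB(A).
Σ 10^(L/10) = 3.012e+07 → L_total = 10·log₁₀(3.012e+07) = 74.79 dB(A).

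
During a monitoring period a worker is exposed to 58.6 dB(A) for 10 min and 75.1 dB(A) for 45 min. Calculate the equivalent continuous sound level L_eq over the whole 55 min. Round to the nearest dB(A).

L_eq = 10·log₁₀[(1/T)·Σ tᵢ·10^(Lᵢ/10)] with T = 55 min.
Σ tᵢ·10^(Lᵢ/10) = 10·10^(58.6/10) + 45·10^(75.1/10) = 1.463e+09.
L_eq = 10·log₁₀(1.463e+09/55) = 74.25 dB(A).

74 dB(A)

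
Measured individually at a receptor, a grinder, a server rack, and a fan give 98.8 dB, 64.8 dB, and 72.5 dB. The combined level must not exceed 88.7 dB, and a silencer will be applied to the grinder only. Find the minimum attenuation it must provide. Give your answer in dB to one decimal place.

Fixed contribution from the other sources: Σ 10^(L/10) = 10^(64.8/10) + 10^(72.5/10) = 2.080e+07 (73.18 dB).
To meet 88.7 dB overall, the treated grinder may contribute at most 10^(88.7/10) − 2.080e+07 = 7.205e+08, i.e. 88.58 dB.
So the grinder must be reduced from 98.8 to 88.58 dB: IL = 10.22 dB.

10.2 dB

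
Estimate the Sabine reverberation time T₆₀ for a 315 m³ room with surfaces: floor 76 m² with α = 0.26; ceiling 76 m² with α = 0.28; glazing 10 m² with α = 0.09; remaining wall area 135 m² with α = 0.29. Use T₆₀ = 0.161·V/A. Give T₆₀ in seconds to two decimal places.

A = Σ Sᵢαᵢ = 76·0.26 + 76·0.28 + 10·0.09 + 135·0.29 = 81.09 m².
T₆₀ = 0.161·V/A = 0.161·315/81.09 = 0.625 s.

0.63 s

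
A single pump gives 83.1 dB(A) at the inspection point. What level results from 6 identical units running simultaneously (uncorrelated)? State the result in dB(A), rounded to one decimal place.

N identical incoherent sources raise the level by 10·log₁₀ N.
L_total = 83.1 + 10·log₁₀(6) = 83.1 + 7.782 = 90.88 dB(A).

90.9 dB(A)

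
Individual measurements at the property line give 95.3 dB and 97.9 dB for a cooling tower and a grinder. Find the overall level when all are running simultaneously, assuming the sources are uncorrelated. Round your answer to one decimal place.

99.8 dB

Incoherent sources combine by intensity addition: L_total = 10·log₁₀(Σ 10^(L_i/10)).
Σ 10^(L/10) = 10^(95.3/10) + 10^(97.9/10) = 9.554e+09.
L_total = 10·log₁₀(9.554e+09) = 99.80 dB.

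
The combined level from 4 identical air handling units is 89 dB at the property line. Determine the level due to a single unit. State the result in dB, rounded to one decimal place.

83.0 dB

4 equal contributions raise the level by 10·log₁₀ 4 = 6.021 dB, so each unit alone gives 89 − 6.021.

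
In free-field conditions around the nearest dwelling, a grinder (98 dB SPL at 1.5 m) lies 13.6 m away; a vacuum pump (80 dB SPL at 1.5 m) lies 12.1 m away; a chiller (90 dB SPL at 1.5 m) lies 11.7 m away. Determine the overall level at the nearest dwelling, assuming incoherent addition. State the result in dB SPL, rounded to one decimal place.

First find each source's level at the receiver (point-source: −20·log₁₀(r/r_ref)), then combine on an intensity basis.
grinder: 98 − 20·log₁₀(13.6/1.5) = 98 − 19.15 = 78.85 dB SPL.
vacuum pump: 80 − 20·log₁₀(12.1/1.5) = 80 − 18.13 = 61.87 dB SPL.
chiller: 90 − 20·log₁₀(11.7/1.5) = 90 − 17.84 = 72.16 dB SPL.
Σ 10^(L/10) = 9.473e+07 → L_total = 10·log₁₀(9.473e+07) = 79.76 dB SPL.

79.8 dB SPL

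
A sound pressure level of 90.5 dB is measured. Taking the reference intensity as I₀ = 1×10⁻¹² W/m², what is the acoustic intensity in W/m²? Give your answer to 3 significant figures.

0.00112 W/m²

I/I₀ = 10^(90.5/10) = 1.122e+09, so I = 1.122e+09 × 10⁻¹² W/m².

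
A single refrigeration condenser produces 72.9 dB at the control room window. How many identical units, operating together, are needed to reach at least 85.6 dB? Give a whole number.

Need L₁ + 10·log₁₀ N ≥ 85.6, i.e. log₁₀ N ≥ 1.27.
N ≥ 10^(12.7/10) = 18.621, so N = 19.

19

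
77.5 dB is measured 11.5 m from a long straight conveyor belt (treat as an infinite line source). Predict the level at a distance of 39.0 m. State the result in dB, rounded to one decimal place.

Line-source attenuation: ΔL = 10·log₁₀(r₂/r₁) = 10·log₁₀(39.0/11.5) = 5.304 dB.
L₂ = 77.5 − 10·log₁₀(39.0/11.5) = 77.5 − 5.304 = 72.20 dB.

72.2 dB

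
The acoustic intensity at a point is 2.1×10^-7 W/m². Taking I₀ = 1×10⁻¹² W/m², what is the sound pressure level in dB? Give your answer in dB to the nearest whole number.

I/I₀ = 2.1×10^-7/10⁻¹² = 2.1×10^5, and L = 10·log₁₀(I/I₀).
L = 10·(0.3222 + 5) = 53.22 dB.

53 dB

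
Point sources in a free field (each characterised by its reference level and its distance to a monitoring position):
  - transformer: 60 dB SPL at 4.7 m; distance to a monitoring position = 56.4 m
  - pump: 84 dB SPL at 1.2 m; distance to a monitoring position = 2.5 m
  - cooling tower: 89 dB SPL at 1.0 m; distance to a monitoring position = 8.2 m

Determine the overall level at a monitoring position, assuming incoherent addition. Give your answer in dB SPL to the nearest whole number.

78 dB SPL

First find each source's level at the receiver (point-source: −20·log₁₀(r/r_ref)), then combine on an intensity basis.
transformer: 60 − 20·log₁₀(56.4/4.7) = 60 − 21.58 = 38.42 dB SPL.
pump: 84 − 20·log₁₀(2.5/1.2) = 84 − 6.38 = 77.62 dB SPL.
cooling tower: 89 − 20·log₁₀(8.2/1.0) = 89 − 18.28 = 70.72 dB SPL.
Σ 10^(L/10) = 6.969e+07 → L_total = 10·log₁₀(6.969e+07) = 78.43 dB SPL.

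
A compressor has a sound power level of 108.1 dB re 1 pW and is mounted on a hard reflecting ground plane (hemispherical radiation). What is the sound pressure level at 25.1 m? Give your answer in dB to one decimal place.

Free-field hemispherical radiation: L_p = L_w − 10·log₁₀(2π·r²), r = 25.1 m.
2π·r² = 3958 m², 10·log₁₀ of that is 35.975 dB.
L_p = 108.1 − 35.975 = 72.12 dB.

72.1 dB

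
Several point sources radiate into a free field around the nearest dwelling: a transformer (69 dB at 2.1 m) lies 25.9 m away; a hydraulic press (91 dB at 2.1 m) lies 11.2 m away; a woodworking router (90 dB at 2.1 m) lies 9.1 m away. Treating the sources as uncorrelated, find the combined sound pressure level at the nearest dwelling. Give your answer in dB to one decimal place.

Apply inverse-square spreading to bring every level to the receiver, then sum 10^(L/10).
transformer: 69 − 20·log₁₀(25.9/2.1) = 69 − 21.82 = 47.18 dB.
hydraulic press: 91 − 20·log₁₀(11.2/2.1) = 91 − 14.54 = 76.46 dB.
woodworking router: 90 − 20·log₁₀(9.1/2.1) = 90 − 12.74 = 77.26 dB.
Σ 10^(L/10) = 9.757e+07 → L_total = 10·log₁₀(9.757e+07) = 79.89 dB.

79.9 dB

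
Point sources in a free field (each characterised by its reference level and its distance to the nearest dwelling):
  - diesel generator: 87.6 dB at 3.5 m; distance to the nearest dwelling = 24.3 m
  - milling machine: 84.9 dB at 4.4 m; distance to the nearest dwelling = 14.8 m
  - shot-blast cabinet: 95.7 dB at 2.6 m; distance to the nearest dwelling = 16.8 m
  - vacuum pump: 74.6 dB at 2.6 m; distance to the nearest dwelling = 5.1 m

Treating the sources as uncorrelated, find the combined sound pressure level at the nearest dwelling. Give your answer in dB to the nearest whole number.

81 dB

Propagate each source to the receiver with L = L_ref − 20·log₁₀(r/r_ref), then add intensities.
diesel generator: 87.6 − 20·log₁₀(24.3/3.5) = 87.6 − 16.83 = 70.77 dB.
milling machine: 84.9 − 20·log₁₀(14.8/4.4) = 84.9 − 10.54 = 74.36 dB.
shot-blast cabinet: 95.7 − 20·log₁₀(16.8/2.6) = 95.7 − 16.21 = 79.49 dB.
vacuum pump: 74.6 − 20·log₁₀(5.1/2.6) = 74.6 − 5.85 = 68.75 dB.
Σ 10^(L/10) = 1.357e+08 → L_total = 10·log₁₀(1.357e+08) = 81.33 dB.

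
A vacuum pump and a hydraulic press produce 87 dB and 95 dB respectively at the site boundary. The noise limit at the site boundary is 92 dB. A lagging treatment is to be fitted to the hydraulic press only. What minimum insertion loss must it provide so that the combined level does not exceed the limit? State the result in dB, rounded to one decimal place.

Everything except the hydraulic press sums to 10^(87/10) = 5.012e+08 in linear terms, 87.00 dB.
To meet 92 dB overall, the treated hydraulic press may contribute at most 10^(92/10) − 5.012e+08 = 1.084e+09, i.e. 90.35 dB.
So the hydraulic press must be reduced from 95 to 90.35 dB: IL = 4.65 dB.

4.7 dB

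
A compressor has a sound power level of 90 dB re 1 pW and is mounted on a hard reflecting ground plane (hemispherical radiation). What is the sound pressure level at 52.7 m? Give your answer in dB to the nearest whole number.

L_p = L_w − 10·log₁₀(2π·r²) with r = 52.7 m.
2π·r² = 1.745e+04 m², 10·log₁₀ of that is 42.418 dB.
L_p = 90 − 42.418 = 47.58 dB.

48 dB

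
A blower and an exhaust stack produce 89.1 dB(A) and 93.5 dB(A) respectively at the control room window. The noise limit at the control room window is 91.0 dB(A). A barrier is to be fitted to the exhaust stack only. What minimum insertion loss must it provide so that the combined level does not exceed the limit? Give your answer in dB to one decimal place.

7.0 dB

Fixed contribution from the other source: Σ 10^(L/10) = 10^(89.1/10) = 8.128e+08 (89.10 dB(A)).
The limit corresponds to 10^(91.0/10) = 1.259e+09; subtracting the fixed part leaves 4.461e+08 for the exhaust stack, i.e. 86.49 dB(A).
Required insertion loss = 93.5 − 86.49 = 7.01 dB.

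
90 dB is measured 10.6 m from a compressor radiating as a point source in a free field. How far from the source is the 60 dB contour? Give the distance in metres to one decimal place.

For a point source L₁ − L₂ = 20·log₁₀(r₂/r₁), so r₂ = r₁·10^((L₁−L₂)/20).
r₂ = 10.6·10^((90−60)/20) = 10.6·10^(30.0/20) = 335.20 m.

335.2 m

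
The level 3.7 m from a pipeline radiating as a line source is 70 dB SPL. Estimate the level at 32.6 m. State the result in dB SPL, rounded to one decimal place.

For a line source, L₂ = L₁ − 10·log₁₀(r₂/r₁).
L₂ = 70 − 10·log₁₀(32.6/3.7) = 70 − 9.450 = 60.55 dB SPL.

60.5 dB SPL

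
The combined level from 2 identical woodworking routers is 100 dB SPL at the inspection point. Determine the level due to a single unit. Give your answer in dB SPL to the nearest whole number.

Dividing the total intensity by 2 lowers the level by 10·log₁₀ 2 = 3.010 dB: L₁ = 100 − 3.010.

97 dB SPL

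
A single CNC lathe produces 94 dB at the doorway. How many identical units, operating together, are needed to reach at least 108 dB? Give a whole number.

26

N identical sources give L₁ + 10·log₁₀ N, so require 10·log₁₀ N ≥ 108 − 94 = 14.0 dB.
N ≥ 10^(14.0/10) = 25.119, so N = 26.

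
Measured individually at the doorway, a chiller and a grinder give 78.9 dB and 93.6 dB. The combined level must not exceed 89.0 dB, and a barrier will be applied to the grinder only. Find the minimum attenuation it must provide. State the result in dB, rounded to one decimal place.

5.0 dB

Fixed contribution from the other source: Σ 10^(L/10) = 10^(78.9/10) = 7.762e+07 (78.90 dB).
To meet 89.0 dB overall, the treated grinder may contribute at most 10^(89.0/10) − 7.762e+07 = 7.167e+08, i.e. 88.55 dB.
Required insertion loss = 93.6 − 88.55 = 5.05 dB.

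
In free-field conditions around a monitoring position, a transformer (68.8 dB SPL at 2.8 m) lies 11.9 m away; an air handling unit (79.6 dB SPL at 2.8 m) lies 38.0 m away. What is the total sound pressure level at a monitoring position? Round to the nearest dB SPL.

60 dB SPL

First find each source's level at the receiver (point-source: −20·log₁₀(r/r_ref)), then combine on an intensity basis.
transformer: 68.8 − 20·log₁₀(11.9/2.8) = 68.8 − 12.57 = 56.23 dB SPL.
air handling unit: 79.6 − 20·log₁₀(38.0/2.8) = 79.6 − 22.65 = 56.95 dB SPL.
Σ 10^(L/10) = 9.151e+05 → L_total = 10·log₁₀(9.151e+05) = 59.61 dB SPL.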